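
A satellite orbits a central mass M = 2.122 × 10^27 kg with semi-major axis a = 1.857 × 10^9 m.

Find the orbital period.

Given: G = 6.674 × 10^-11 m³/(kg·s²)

GM = G · M = 6.674e-11 · 2.122e+27 = 1.41622e+17 m³/s².
Kepler's third law: T = 2π √(a³ / GM).
Substituting a = 1.857e+09 m and GM = 1.41622e+17 m³/s²:
T = 2π √((1.857e+09)³ / 1.41622e+17) s
T ≈ 1.336e+06 s = 15.46 days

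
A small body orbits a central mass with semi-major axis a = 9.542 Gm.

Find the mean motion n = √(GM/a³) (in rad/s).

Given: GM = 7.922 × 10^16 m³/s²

Convert to SI: a = 9.542 Gm = 9.542e+09 m.
n = √(GM / a³).
n = √(7.922e+16 / (9.542e+09)³) rad/s ≈ 3.02e-07 rad/s.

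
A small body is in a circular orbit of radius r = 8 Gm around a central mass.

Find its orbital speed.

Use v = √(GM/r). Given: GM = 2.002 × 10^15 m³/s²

Convert to SI: r = 8 Gm = 8e+09 m.
For a circular orbit, gravity supplies the centripetal force, so v = √(GM / r).
v = √(2.002e+15 / 8e+09) m/s ≈ 500.2 m/s = 500.2 m/s.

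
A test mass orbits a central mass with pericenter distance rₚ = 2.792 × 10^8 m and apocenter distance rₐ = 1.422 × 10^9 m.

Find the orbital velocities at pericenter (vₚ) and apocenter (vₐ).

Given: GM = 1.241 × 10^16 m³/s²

Use the vis-viva equation v² = GM(2/r − 1/a) with a = (rₚ + rₐ)/2 = (2.792e+08 + 1.422e+09)/2 = 8.506e+08 m.
vₚ = √(GM · (2/rₚ − 1/a)) = √(1.241e+16 · (2/2.792e+08 − 1/8.506e+08)) m/s ≈ 8620 m/s = 8.62 km/s.
vₐ = √(GM · (2/rₐ − 1/a)) = √(1.241e+16 · (2/1.422e+09 − 1/8.506e+08)) m/s ≈ 1693 m/s = 1.693 km/s.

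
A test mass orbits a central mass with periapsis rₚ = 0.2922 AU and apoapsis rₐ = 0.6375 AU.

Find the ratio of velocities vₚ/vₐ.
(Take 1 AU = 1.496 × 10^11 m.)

Convert to SI: rₚ = 0.2922 AU = 4.37131e+10 m; rₐ = 0.6375 AU = 9.537e+10 m.
Conservation of angular momentum gives rₚvₚ = rₐvₐ, so vₚ/vₐ = rₐ/rₚ.
vₚ/vₐ = 9.537e+10 / 4.37131e+10 ≈ 2.182.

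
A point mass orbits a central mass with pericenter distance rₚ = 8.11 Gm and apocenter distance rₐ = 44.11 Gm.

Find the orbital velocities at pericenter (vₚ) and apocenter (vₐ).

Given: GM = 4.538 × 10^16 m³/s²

Convert to SI: rₚ = 8.11 Gm = 8.11e+09 m; rₐ = 44.11 Gm = 4.411e+10 m.
Use the vis-viva equation v² = GM(2/r − 1/a) with a = (rₚ + rₐ)/2 = (8.11e+09 + 4.411e+10)/2 = 2.611e+10 m.
vₚ = √(GM · (2/rₚ − 1/a)) = √(4.538e+16 · (2/8.11e+09 − 1/2.611e+10)) m/s ≈ 3075 m/s = 3.075 km/s.
vₐ = √(GM · (2/rₐ − 1/a)) = √(4.538e+16 · (2/4.411e+10 − 1/2.611e+10)) m/s ≈ 565.3 m/s = 565.3 m/s.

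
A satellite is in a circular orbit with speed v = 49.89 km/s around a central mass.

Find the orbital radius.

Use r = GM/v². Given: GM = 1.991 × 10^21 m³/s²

Convert to SI: v = 49.89 km/s = 49890 m/s.
For a circular orbit, v² = GM / r, so r = GM / v².
r = 1.991e+21 / (49890)² m ≈ 7.999e+11 m = 799.9 Gm.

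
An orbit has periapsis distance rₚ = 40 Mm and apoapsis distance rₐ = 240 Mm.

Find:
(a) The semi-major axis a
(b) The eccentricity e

Convert to SI: rₚ = 40 Mm = 4e+07 m; rₐ = 240 Mm = 2.4e+08 m.
(a) a = (rₚ + rₐ) / 2 = (4e+07 + 2.4e+08) / 2 ≈ 1.4e+08 m = 140 Mm.
(b) e = (rₐ − rₚ) / (rₐ + rₚ) = (2.4e+08 − 4e+07) / (2.4e+08 + 4e+07) ≈ 0.7143.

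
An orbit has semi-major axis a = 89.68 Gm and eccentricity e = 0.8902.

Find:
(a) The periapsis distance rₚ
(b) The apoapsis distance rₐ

Convert to SI: a = 89.68 Gm = 8.968e+10 m.
(a) rₚ = a(1 − e) = 8.968e+10 · (1 − 0.8902) = 8.968e+10 · 0.1098 ≈ 9.847e+09 m = 9.847 Gm.
(b) rₐ = a(1 + e) = 8.968e+10 · (1 + 0.8902) = 8.968e+10 · 1.8902 ≈ 1.695e+11 m = 169.5 Gm.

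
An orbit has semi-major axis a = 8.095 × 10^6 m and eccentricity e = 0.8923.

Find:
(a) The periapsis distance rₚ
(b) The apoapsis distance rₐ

(a) rₚ = a(1 − e) = 8.095e+06 · (1 − 0.8923) = 8.095e+06 · 0.1077 ≈ 8.718e+05 m = 8.718 × 10^5 m.
(b) rₐ = a(1 + e) = 8.095e+06 · (1 + 0.8923) = 8.095e+06 · 1.8923 ≈ 1.532e+07 m = 1.532 × 10^7 m.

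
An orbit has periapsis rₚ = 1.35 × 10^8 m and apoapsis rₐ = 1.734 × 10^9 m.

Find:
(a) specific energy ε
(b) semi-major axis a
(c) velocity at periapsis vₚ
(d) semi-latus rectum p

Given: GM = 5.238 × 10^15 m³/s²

(a) With a = (rₚ + rₐ)/2 = 9.345e+08 m, ε = −GM/(2a) = −5.238e+15/(2 · 9.345e+08) J/kg ≈ -2.803e+06 J/kg
(b) a = (rₚ + rₐ)/2 = (1.35e+08 + 1.734e+09)/2 ≈ 9.345e+08 m
(c) With a = (rₚ + rₐ)/2 = 9.345e+08 m, vₚ = √(GM (2/rₚ − 1/a)) = √(5.238e+15 · (2/1.35e+08 − 1/9.345e+08)) m/s ≈ 8485 m/s
(d) From a = (rₚ + rₐ)/2 = 9.345e+08 m and e = (rₐ − rₚ)/(rₐ + rₚ) = 0.855538, p = a(1 − e²) = 9.345e+08 · (1 − (0.855538)²) ≈ 2.505e+08 m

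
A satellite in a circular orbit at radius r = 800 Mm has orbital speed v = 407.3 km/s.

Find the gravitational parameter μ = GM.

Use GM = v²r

Convert to SI: r = 800 Mm = 8e+08 m; v = 407.3 km/s = 407300 m/s.
For a circular orbit v² = GM/r, so GM = v² · r.
GM = (407300)² · 8e+08 m³/s² ≈ 1.327e+20 m³/s² = 1.327 × 10^20 m³/s².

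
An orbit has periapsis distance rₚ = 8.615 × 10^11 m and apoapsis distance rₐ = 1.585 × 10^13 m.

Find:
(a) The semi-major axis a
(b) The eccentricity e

(a) a = (rₚ + rₐ) / 2 = (8.615e+11 + 1.585e+13) / 2 ≈ 8.356e+12 m = 8.356 × 10^12 m.
(b) e = (rₐ − rₚ) / (rₐ + rₚ) = (1.585e+13 − 8.615e+11) / (1.585e+13 + 8.615e+11) ≈ 0.8969.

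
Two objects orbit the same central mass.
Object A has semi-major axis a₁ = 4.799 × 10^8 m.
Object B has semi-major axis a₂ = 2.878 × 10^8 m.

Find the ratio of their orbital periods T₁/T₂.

From Kepler's third law, (T₁/T₂)² = (a₁/a₂)³, so T₁/T₂ = (a₁/a₂)^(3/2).
a₁/a₂ = 4.799e+08 / 2.878e+08 = 1.66748.
T₁/T₂ = (1.66748)^(3/2) ≈ 2.153.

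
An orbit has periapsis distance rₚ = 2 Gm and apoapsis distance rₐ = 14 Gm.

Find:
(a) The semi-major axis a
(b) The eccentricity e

Convert to SI: rₚ = 2 Gm = 2e+09 m; rₐ = 14 Gm = 1.4e+10 m.
(a) a = (rₚ + rₐ) / 2 = (2e+09 + 1.4e+10) / 2 ≈ 8e+09 m = 8 Gm.
(b) e = (rₐ − rₚ) / (rₐ + rₚ) = (1.4e+10 − 2e+09) / (1.4e+10 + 2e+09) ≈ 0.75.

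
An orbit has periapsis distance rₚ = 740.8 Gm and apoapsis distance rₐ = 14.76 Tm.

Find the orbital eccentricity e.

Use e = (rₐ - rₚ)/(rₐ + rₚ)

Convert to SI: rₚ = 740.8 Gm = 7.408e+11 m; rₐ = 14.76 Tm = 1.476e+13 m.
e = (rₐ − rₚ) / (rₐ + rₚ).
e = (1.476e+13 − 7.408e+11) / (1.476e+13 + 7.408e+11) = 1.40192e+13 / 1.55008e+13 ≈ 0.9044.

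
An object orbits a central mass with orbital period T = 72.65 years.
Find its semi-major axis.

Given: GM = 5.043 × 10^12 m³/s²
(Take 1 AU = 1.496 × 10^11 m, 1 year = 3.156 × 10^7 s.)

Convert to SI: T = 72.65 years = 2.29283e+09 s.
Invert Kepler's third law: a = (GM · T² / (4π²))^(1/3).
Substituting T = 2.29283e+09 s and GM = 5.043e+12 m³/s²:
a = (5.043e+12 · (2.29283e+09)² / (4π²))^(1/3) m
a ≈ 8.757e+09 m = 0.05854 AU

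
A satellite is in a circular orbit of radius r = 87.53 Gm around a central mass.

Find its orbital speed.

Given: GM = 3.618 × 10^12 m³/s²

Convert to SI: r = 87.53 Gm = 8.753e+10 m.
For a circular orbit, gravity supplies the centripetal force, so v = √(GM / r).
v = √(3.618e+12 / 8.753e+10) m/s ≈ 6.429 m/s = 6.429 m/s.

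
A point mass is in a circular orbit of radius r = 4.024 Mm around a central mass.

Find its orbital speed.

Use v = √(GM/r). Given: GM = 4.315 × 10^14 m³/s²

Convert to SI: r = 4.024 Mm = 4.024e+06 m.
For a circular orbit, gravity supplies the centripetal force, so v = √(GM / r).
v = √(4.315e+14 / 4.024e+06) m/s ≈ 1.036e+04 m/s = 10.36 km/s.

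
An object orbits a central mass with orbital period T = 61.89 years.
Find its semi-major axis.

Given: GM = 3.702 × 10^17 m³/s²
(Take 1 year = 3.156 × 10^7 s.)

Convert to SI: T = 61.89 years = 1.95325e+09 s.
Invert Kepler's third law: a = (GM · T² / (4π²))^(1/3).
Substituting T = 1.95325e+09 s and GM = 3.702e+17 m³/s²:
a = (3.702e+17 · (1.95325e+09)² / (4π²))^(1/3) m
a ≈ 3.295e+11 m = 3.295 × 10^11 m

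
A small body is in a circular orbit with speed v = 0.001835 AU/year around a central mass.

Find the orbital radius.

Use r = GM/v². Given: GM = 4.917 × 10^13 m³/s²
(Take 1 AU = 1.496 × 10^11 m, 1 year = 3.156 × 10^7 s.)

Convert to SI: v = 0.001835 AU/year = 8.69823 m/s.
For a circular orbit, v² = GM / r, so r = GM / v².
r = 4.917e+13 / (8.69823)² m ≈ 6.499e+11 m = 4.344 AU.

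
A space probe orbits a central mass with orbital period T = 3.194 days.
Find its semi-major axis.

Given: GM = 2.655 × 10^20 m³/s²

Convert to SI: T = 3.194 days = 275962 s.
Invert Kepler's third law: a = (GM · T² / (4π²))^(1/3).
Substituting T = 275962 s and GM = 2.655e+20 m³/s²:
a = (2.655e+20 · (275962)² / (4π²))^(1/3) m
a ≈ 8.001e+09 m = 8.001 Gm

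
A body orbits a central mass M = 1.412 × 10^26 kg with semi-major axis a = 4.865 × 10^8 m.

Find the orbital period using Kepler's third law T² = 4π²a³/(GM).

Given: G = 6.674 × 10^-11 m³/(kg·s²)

GM = G · M = 6.674e-11 · 1.412e+26 = 9.42369e+15 m³/s².
Kepler's third law: T = 2π √(a³ / GM).
Substituting a = 4.865e+08 m and GM = 9.42369e+15 m³/s²:
T = 2π √((4.865e+08)³ / 9.42369e+15) s
T ≈ 6.945e+05 s = 8.039 days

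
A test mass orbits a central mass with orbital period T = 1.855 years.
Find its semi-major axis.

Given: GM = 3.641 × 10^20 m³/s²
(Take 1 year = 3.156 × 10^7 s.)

Convert to SI: T = 1.855 years = 5.85438e+07 s.
Invert Kepler's third law: a = (GM · T² / (4π²))^(1/3).
Substituting T = 5.85438e+07 s and GM = 3.641e+20 m³/s²:
a = (3.641e+20 · (5.85438e+07)² / (4π²))^(1/3) m
a ≈ 3.162e+11 m = 316.2 Gm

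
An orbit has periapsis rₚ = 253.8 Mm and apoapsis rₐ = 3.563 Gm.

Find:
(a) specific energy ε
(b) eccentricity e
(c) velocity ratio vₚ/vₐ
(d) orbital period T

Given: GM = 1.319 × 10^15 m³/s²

Convert to SI: rₚ = 253.8 Mm = 2.538e+08 m; rₐ = 3.563 Gm = 3.563e+09 m.
(a) With a = (rₚ + rₐ)/2 = 1.9084e+09 m, ε = −GM/(2a) = −1.319e+15/(2 · 1.9084e+09) J/kg ≈ -3.456e+05 J/kg
(b) e = (rₐ − rₚ)/(rₐ + rₚ) = (3.563e+09 − 2.538e+08)/(3.563e+09 + 2.538e+08) ≈ 0.867
(c) Conservation of angular momentum (rₚvₚ = rₐvₐ) gives vₚ/vₐ = rₐ/rₚ = 3.563e+09/2.538e+08 ≈ 14.04
(d) With a = (rₚ + rₐ)/2 = 1.9084e+09 m, T = 2π √(a³/GM) = 2π √((1.9084e+09)³/1.319e+15) s ≈ 1.442e+07 s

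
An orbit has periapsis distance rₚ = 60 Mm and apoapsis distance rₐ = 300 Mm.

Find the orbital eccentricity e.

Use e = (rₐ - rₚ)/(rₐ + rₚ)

Convert to SI: rₚ = 60 Mm = 6e+07 m; rₐ = 300 Mm = 3e+08 m.
e = (rₐ − rₚ) / (rₐ + rₚ).
e = (3e+08 − 6e+07) / (3e+08 + 6e+07) = 2.4e+08 / 3.6e+08 ≈ 0.6667.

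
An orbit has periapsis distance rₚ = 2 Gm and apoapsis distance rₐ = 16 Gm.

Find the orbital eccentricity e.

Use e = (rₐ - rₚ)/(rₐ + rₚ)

Convert to SI: rₚ = 2 Gm = 2e+09 m; rₐ = 16 Gm = 1.6e+10 m.
e = (rₐ − rₚ) / (rₐ + rₚ).
e = (1.6e+10 − 2e+09) / (1.6e+10 + 2e+09) = 1.4e+10 / 1.8e+10 ≈ 0.7778.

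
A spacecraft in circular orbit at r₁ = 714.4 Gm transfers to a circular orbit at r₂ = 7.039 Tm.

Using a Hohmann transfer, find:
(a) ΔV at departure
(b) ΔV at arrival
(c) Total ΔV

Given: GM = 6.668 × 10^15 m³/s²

Convert to SI: r₁ = 714.4 Gm = 7.144e+11 m; r₂ = 7.039 Tm = 7.039e+12 m.
Transfer semi-major axis: a_t = (r₁ + r₂)/2 = (7.144e+11 + 7.039e+12)/2 = 3.8767e+12 m.
Circular speeds: v₁ = √(GM/r₁) = 96.6111 m/s, v₂ = √(GM/r₂) = 30.7781 m/s.
Transfer speeds (vis-viva v² = GM(2/r − 1/a_t)): v₁ᵗ = 130.182 m/s, v₂ᵗ = 13.2124 m/s.
(a) ΔV₁ = |v₁ᵗ − v₁| ≈ 33.57 m/s = 33.57 m/s.
(b) ΔV₂ = |v₂ − v₂ᵗ| ≈ 17.57 m/s = 17.57 m/s.
(c) ΔV_total = ΔV₁ + ΔV₂ ≈ 51.14 m/s = 51.14 m/s.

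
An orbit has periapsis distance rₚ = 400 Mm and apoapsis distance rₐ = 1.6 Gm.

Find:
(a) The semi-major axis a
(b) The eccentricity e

Convert to SI: rₚ = 400 Mm = 4e+08 m; rₐ = 1.6 Gm = 1.6e+09 m.
(a) a = (rₚ + rₐ) / 2 = (4e+08 + 1.6e+09) / 2 ≈ 1e+09 m = 1 Gm.
(b) e = (rₐ − rₚ) / (rₐ + rₚ) = (1.6e+09 − 4e+08) / (1.6e+09 + 4e+08) ≈ 0.6.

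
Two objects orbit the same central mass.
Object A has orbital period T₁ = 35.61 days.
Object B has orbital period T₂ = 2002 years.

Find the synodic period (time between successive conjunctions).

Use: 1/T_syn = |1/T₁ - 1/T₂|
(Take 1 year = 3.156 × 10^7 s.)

Convert to SI: T₁ = 35.61 days = 3.0767e+06 s; T₂ = 2002 years = 6.31831e+10 s.
T_syn = |T₁ · T₂ / (T₁ − T₂)|.
T_syn = |3.0767e+06 · 6.31831e+10 / (3.0767e+06 − 6.31831e+10)| s ≈ 3.077e+06 s = 35.61 days.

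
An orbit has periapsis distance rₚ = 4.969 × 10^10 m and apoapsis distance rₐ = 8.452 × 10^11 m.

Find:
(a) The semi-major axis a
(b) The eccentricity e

(a) a = (rₚ + rₐ) / 2 = (4.969e+10 + 8.452e+11) / 2 ≈ 4.474e+11 m = 4.474 × 10^11 m.
(b) e = (rₐ − rₚ) / (rₐ + rₚ) = (8.452e+11 − 4.969e+10) / (8.452e+11 + 4.969e+10) ≈ 0.8889.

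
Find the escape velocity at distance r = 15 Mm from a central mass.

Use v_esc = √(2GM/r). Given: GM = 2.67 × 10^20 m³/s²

Convert to SI: r = 15 Mm = 1.5e+07 m.
Escape velocity comes from setting total energy to zero: ½v² − GM/r = 0 ⇒ v_esc = √(2GM / r).
v_esc = √(2 · 2.67e+20 / 1.5e+07) m/s ≈ 5.967e+06 m/s = 5967 km/s.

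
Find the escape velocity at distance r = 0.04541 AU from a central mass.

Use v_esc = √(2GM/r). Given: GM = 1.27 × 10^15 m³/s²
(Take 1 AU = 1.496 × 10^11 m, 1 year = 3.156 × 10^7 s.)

Convert to SI: r = 0.04541 AU = 6.79334e+09 m.
Escape velocity comes from setting total energy to zero: ½v² − GM/r = 0 ⇒ v_esc = √(2GM / r).
v_esc = √(2 · 1.27e+15 / 6.79334e+09) m/s ≈ 611.5 m/s = 0.129 AU/year.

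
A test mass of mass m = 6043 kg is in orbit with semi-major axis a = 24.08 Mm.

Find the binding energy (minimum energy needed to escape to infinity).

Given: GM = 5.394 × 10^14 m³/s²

Convert to SI: a = 24.08 Mm = 2.408e+07 m.
Total orbital energy is E = −GMm/(2a); binding energy is E_bind = −E = GMm/(2a).
E_bind = 5.394e+14 · 6043 / (2 · 2.408e+07) J ≈ 6.768e+10 J = 67.68 GJ.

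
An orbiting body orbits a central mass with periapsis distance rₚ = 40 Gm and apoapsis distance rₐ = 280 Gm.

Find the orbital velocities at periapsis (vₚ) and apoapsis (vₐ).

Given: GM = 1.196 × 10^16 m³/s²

Convert to SI: rₚ = 40 Gm = 4e+10 m; rₐ = 280 Gm = 2.8e+11 m.
Use the vis-viva equation v² = GM(2/r − 1/a) with a = (rₚ + rₐ)/2 = (4e+10 + 2.8e+11)/2 = 1.6e+11 m.
vₚ = √(GM · (2/rₚ − 1/a)) = √(1.196e+16 · (2/4e+10 − 1/1.6e+11)) m/s ≈ 723.4 m/s = 723.4 m/s.
vₐ = √(GM · (2/rₐ − 1/a)) = √(1.196e+16 · (2/2.8e+11 − 1/1.6e+11)) m/s ≈ 103.3 m/s = 103.3 m/s.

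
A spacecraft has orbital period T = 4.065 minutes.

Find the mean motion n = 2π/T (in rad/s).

Convert to SI: T = 4.065 minutes = 243.9 s.
n = 2π / T.
n = 2π / 243.9 s ≈ 0.02576 rad/s.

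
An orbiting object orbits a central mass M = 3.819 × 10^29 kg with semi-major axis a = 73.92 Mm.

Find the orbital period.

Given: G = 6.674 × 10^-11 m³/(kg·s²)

Convert to SI: a = 73.92 Mm = 7.392e+07 m.
GM = G · M = 6.674e-11 · 3.819e+29 = 2.5488e+19 m³/s².
Kepler's third law: T = 2π √(a³ / GM).
Substituting a = 7.392e+07 m and GM = 2.5488e+19 m³/s²:
T = 2π √((7.392e+07)³ / 2.5488e+19) s
T ≈ 791 s = 13.18 minutes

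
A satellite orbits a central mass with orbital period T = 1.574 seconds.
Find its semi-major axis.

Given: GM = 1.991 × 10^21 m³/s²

Invert Kepler's third law: a = (GM · T² / (4π²))^(1/3).
Substituting T = 1.574 s and GM = 1.991e+21 m³/s²:
a = (1.991e+21 · (1.574)² / (4π²))^(1/3) m
a ≈ 4.999e+06 m = 4.999 Mm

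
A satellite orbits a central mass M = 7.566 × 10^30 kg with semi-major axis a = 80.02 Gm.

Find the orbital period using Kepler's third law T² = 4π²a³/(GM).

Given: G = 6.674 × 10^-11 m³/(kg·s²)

Convert to SI: a = 80.02 Gm = 8.002e+10 m.
GM = G · M = 6.674e-11 · 7.566e+30 = 5.04955e+20 m³/s².
Kepler's third law: T = 2π √(a³ / GM).
Substituting a = 8.002e+10 m and GM = 5.04955e+20 m³/s²:
T = 2π √((8.002e+10)³ / 5.04955e+20) s
T ≈ 6.329e+06 s = 73.26 days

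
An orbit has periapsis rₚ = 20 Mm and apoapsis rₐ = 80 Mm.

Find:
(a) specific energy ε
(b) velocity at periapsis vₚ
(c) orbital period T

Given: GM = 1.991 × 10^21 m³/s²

Convert to SI: rₚ = 20 Mm = 2e+07 m; rₐ = 80 Mm = 8e+07 m.
(a) With a = (rₚ + rₐ)/2 = 5e+07 m, ε = −GM/(2a) = −1.991e+21/(2 · 5e+07) J/kg ≈ -1.991e+13 J/kg
(b) With a = (rₚ + rₐ)/2 = 5e+07 m, vₚ = √(GM (2/rₚ − 1/a)) = √(1.991e+21 · (2/2e+07 − 1/5e+07)) m/s ≈ 1.262e+07 m/s
(c) With a = (rₚ + rₐ)/2 = 5e+07 m, T = 2π √(a³/GM) = 2π √((5e+07)³/1.991e+21) s ≈ 49.79 s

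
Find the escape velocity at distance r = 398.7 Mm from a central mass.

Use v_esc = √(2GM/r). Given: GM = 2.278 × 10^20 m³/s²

Convert to SI: r = 398.7 Mm = 3.987e+08 m.
Escape velocity comes from setting total energy to zero: ½v² − GM/r = 0 ⇒ v_esc = √(2GM / r).
v_esc = √(2 · 2.278e+20 / 3.987e+08) m/s ≈ 1.069e+06 m/s = 1069 km/s.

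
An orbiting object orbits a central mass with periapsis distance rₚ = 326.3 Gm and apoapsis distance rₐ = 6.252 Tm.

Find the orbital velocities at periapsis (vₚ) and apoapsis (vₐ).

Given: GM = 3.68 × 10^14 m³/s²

Convert to SI: rₚ = 326.3 Gm = 3.263e+11 m; rₐ = 6.252 Tm = 6.252e+12 m.
Use the vis-viva equation v² = GM(2/r − 1/a) with a = (rₚ + rₐ)/2 = (3.263e+11 + 6.252e+12)/2 = 3.28915e+12 m.
vₚ = √(GM · (2/rₚ − 1/a)) = √(3.68e+14 · (2/3.263e+11 − 1/3.28915e+12)) m/s ≈ 46.3 m/s = 46.3 m/s.
vₐ = √(GM · (2/rₐ − 1/a)) = √(3.68e+14 · (2/6.252e+12 − 1/3.28915e+12)) m/s ≈ 2.416 m/s = 2.416 m/s.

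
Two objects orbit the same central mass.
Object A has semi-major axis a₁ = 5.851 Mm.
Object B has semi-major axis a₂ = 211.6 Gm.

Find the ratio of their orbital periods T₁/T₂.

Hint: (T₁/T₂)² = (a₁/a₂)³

Convert to SI: a₁ = 5.851 Mm = 5.851e+06 m; a₂ = 211.6 Gm = 2.116e+11 m.
From Kepler's third law, (T₁/T₂)² = (a₁/a₂)³, so T₁/T₂ = (a₁/a₂)^(3/2).
a₁/a₂ = 5.851e+06 / 2.116e+11 = 2.76512e-05.
T₁/T₂ = (2.76512e-05)^(3/2) ≈ 1.454e-07.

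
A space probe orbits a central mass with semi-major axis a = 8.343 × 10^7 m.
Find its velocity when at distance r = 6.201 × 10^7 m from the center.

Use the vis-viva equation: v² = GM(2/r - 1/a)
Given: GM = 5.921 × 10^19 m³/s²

Vis-viva: v = √(GM · (2/r − 1/a)).
2/r − 1/a = 2/6.201e+07 − 1/8.343e+07 = 2.02668e-08 m⁻¹.
v = √(5.921e+19 · 2.02668e-08) m/s ≈ 1.095e+06 m/s = 1095 km/s.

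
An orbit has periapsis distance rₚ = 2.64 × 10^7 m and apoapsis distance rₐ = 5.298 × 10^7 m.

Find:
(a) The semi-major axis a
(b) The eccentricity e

(a) a = (rₚ + rₐ) / 2 = (2.64e+07 + 5.298e+07) / 2 ≈ 3.969e+07 m = 3.969 × 10^7 m.
(b) e = (rₐ − rₚ) / (rₐ + rₚ) = (5.298e+07 − 2.64e+07) / (5.298e+07 + 2.64e+07) ≈ 0.3348.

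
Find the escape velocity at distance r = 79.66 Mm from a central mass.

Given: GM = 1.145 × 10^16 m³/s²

Convert to SI: r = 79.66 Mm = 7.966e+07 m.
Escape velocity comes from setting total energy to zero: ½v² − GM/r = 0 ⇒ v_esc = √(2GM / r).
v_esc = √(2 · 1.145e+16 / 7.966e+07) m/s ≈ 1.695e+04 m/s = 16.95 km/s.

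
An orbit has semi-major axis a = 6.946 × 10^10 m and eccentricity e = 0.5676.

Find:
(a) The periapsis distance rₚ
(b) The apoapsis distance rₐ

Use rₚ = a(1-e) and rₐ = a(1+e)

(a) rₚ = a(1 − e) = 6.946e+10 · (1 − 0.5676) = 6.946e+10 · 0.4324 ≈ 3.003e+10 m = 3.003 × 10^10 m.
(b) rₐ = a(1 + e) = 6.946e+10 · (1 + 0.5676) = 6.946e+10 · 1.5676 ≈ 1.089e+11 m = 1.089 × 10^11 m.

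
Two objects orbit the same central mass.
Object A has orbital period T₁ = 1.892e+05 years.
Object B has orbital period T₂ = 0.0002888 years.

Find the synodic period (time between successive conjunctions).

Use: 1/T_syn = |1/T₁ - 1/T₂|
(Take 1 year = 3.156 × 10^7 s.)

Convert to SI: T₁ = 1.892e+05 years = 5.97115e+12 s; T₂ = 0.0002888 years = 9114.53 s.
T_syn = |T₁ · T₂ / (T₁ − T₂)|.
T_syn = |5.97115e+12 · 9114.53 / (5.97115e+12 − 9114.53)| s ≈ 9115 s = 0.0002888 years.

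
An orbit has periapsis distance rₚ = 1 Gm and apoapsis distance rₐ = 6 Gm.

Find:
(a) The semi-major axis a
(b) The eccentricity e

Convert to SI: rₚ = 1 Gm = 1e+09 m; rₐ = 6 Gm = 6e+09 m.
(a) a = (rₚ + rₐ) / 2 = (1e+09 + 6e+09) / 2 ≈ 3.5e+09 m = 3.5 Gm.
(b) e = (rₐ − rₚ) / (rₐ + rₚ) = (6e+09 − 1e+09) / (6e+09 + 1e+09) ≈ 0.7143.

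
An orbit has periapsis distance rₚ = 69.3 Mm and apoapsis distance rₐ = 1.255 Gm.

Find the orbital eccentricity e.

Convert to SI: rₚ = 69.3 Mm = 6.93e+07 m; rₐ = 1.255 Gm = 1.255e+09 m.
e = (rₐ − rₚ) / (rₐ + rₚ).
e = (1.255e+09 − 6.93e+07) / (1.255e+09 + 6.93e+07) = 1.1857e+09 / 1.3243e+09 ≈ 0.8953.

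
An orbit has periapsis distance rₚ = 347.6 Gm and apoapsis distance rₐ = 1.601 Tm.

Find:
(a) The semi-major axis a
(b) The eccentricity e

Convert to SI: rₚ = 347.6 Gm = 3.476e+11 m; rₐ = 1.601 Tm = 1.601e+12 m.
(a) a = (rₚ + rₐ) / 2 = (3.476e+11 + 1.601e+12) / 2 ≈ 9.743e+11 m = 974.3 Gm.
(b) e = (rₐ − rₚ) / (rₐ + rₚ) = (1.601e+12 − 3.476e+11) / (1.601e+12 + 3.476e+11) ≈ 0.6432.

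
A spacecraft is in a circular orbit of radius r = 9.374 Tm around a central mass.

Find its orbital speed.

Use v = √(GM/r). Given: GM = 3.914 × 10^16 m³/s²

Convert to SI: r = 9.374 Tm = 9.374e+12 m.
For a circular orbit, gravity supplies the centripetal force, so v = √(GM / r).
v = √(3.914e+16 / 9.374e+12) m/s ≈ 64.62 m/s = 64.62 m/s.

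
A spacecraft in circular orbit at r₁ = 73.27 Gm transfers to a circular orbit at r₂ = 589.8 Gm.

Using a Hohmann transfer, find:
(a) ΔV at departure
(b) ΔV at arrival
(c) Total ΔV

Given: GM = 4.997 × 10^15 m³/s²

Convert to SI: r₁ = 73.27 Gm = 7.327e+10 m; r₂ = 589.8 Gm = 5.898e+11 m.
Transfer semi-major axis: a_t = (r₁ + r₂)/2 = (7.327e+10 + 5.898e+11)/2 = 3.31535e+11 m.
Circular speeds: v₁ = √(GM/r₁) = 261.151 m/s, v₂ = √(GM/r₂) = 92.0454 m/s.
Transfer speeds (vis-viva v² = GM(2/r − 1/a_t)): v₁ᵗ = 348.321 m/s, v₂ᵗ = 43.2714 m/s.
(a) ΔV₁ = |v₁ᵗ − v₁| ≈ 87.17 m/s = 87.17 m/s.
(b) ΔV₂ = |v₂ − v₂ᵗ| ≈ 48.77 m/s = 48.77 m/s.
(c) ΔV_total = ΔV₁ + ΔV₂ ≈ 135.9 m/s = 135.9 m/s.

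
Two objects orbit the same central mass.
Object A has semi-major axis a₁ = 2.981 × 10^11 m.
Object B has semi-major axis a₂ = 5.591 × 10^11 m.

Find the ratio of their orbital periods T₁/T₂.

From Kepler's third law, (T₁/T₂)² = (a₁/a₂)³, so T₁/T₂ = (a₁/a₂)^(3/2).
a₁/a₂ = 2.981e+11 / 5.591e+11 = 0.533178.
T₁/T₂ = (0.533178)^(3/2) ≈ 0.3893.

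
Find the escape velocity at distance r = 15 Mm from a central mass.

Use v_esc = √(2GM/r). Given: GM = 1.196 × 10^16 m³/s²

Convert to SI: r = 15 Mm = 1.5e+07 m.
Escape velocity comes from setting total energy to zero: ½v² − GM/r = 0 ⇒ v_esc = √(2GM / r).
v_esc = √(2 · 1.196e+16 / 1.5e+07) m/s ≈ 3.993e+04 m/s = 39.93 km/s.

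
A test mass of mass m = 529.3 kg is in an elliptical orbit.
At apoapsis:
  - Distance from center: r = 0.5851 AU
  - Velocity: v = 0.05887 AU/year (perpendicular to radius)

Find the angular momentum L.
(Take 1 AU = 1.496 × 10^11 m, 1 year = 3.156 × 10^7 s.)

Convert to SI: r = 0.5851 AU = 8.7531e+10 m; v = 0.05887 AU/year = 279.054 m/s.
Since v is perpendicular to r, L = m · v · r.
L = 529.3 · 279.054 · 8.7531e+10 kg·m²/s ≈ 1.293e+16 kg·m²/s.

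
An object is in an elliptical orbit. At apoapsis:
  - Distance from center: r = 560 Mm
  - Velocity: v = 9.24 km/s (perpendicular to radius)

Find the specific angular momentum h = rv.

Convert to SI: r = 560 Mm = 5.6e+08 m; v = 9.24 km/s = 9240 m/s.
With v perpendicular to r, h = r · v.
h = 5.6e+08 · 9240 m²/s ≈ 5.174e+12 m²/s.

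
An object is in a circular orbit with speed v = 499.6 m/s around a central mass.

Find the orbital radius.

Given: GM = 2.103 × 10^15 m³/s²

For a circular orbit, v² = GM / r, so r = GM / v².
r = 2.103e+15 / (499.6)² m ≈ 8.425e+09 m = 8.425 Gm.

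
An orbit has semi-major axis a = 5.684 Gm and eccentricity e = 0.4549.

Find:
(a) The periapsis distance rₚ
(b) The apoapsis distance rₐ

Convert to SI: a = 5.684 Gm = 5.684e+09 m.
(a) rₚ = a(1 − e) = 5.684e+09 · (1 − 0.4549) = 5.684e+09 · 0.5451 ≈ 3.098e+09 m = 3.098 Gm.
(b) rₐ = a(1 + e) = 5.684e+09 · (1 + 0.4549) = 5.684e+09 · 1.4549 ≈ 8.27e+09 m = 8.27 Gm.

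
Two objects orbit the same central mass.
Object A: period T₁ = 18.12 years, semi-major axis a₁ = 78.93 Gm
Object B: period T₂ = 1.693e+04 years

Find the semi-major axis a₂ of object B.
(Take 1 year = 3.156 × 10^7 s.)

Convert to SI: T₁ = 18.12 years = 5.71867e+08 s; a₁ = 78.93 Gm = 7.893e+10 m; T₂ = 1.693e+04 years = 5.34311e+11 s.
Kepler's third law: (T₁/T₂)² = (a₁/a₂)³ ⇒ a₂ = a₁ · (T₂/T₁)^(2/3).
T₂/T₁ = 5.34311e+11 / 5.71867e+08 = 934.327.
a₂ = 7.893e+10 · (934.327)^(2/3) m ≈ 7.544e+12 m = 7.544 Tm.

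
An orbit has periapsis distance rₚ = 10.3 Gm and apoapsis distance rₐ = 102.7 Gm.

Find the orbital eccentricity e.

Convert to SI: rₚ = 10.3 Gm = 1.03e+10 m; rₐ = 102.7 Gm = 1.027e+11 m.
e = (rₐ − rₚ) / (rₐ + rₚ).
e = (1.027e+11 − 1.03e+10) / (1.027e+11 + 1.03e+10) = 9.24e+10 / 1.13e+11 ≈ 0.8177.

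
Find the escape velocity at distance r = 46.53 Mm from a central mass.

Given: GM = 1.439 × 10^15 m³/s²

Convert to SI: r = 46.53 Mm = 4.653e+07 m.
Escape velocity comes from setting total energy to zero: ½v² − GM/r = 0 ⇒ v_esc = √(2GM / r).
v_esc = √(2 · 1.439e+15 / 4.653e+07) m/s ≈ 7865 m/s = 7.865 km/s.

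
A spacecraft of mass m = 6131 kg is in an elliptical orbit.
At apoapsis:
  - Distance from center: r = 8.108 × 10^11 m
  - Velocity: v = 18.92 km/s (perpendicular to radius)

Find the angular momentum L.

Convert to SI: v = 18.92 km/s = 18920 m/s.
Since v is perpendicular to r, L = m · v · r.
L = 6131 · 18920 · 8.108e+11 kg·m²/s ≈ 9.405e+19 kg·m²/s.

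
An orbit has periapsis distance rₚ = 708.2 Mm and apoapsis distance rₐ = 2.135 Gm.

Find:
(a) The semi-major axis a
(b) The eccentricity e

Convert to SI: rₚ = 708.2 Mm = 7.082e+08 m; rₐ = 2.135 Gm = 2.135e+09 m.
(a) a = (rₚ + rₐ) / 2 = (7.082e+08 + 2.135e+09) / 2 ≈ 1.422e+09 m = 1.422 Gm.
(b) e = (rₐ − rₚ) / (rₐ + rₚ) = (2.135e+09 − 7.082e+08) / (2.135e+09 + 7.082e+08) ≈ 0.5018.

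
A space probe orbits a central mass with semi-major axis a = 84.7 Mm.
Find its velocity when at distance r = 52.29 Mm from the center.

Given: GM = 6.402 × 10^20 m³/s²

Convert to SI: a = 84.7 Mm = 8.47e+07 m; r = 52.29 Mm = 5.229e+07 m.
Vis-viva: v = √(GM · (2/r − 1/a)).
2/r − 1/a = 2/5.229e+07 − 1/8.47e+07 = 2.64419e-08 m⁻¹.
v = √(6.402e+20 · 2.64419e-08) m/s ≈ 4.114e+06 m/s = 4114 km/s.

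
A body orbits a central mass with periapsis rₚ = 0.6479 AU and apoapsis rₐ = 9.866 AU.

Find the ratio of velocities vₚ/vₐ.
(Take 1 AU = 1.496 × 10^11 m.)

Convert to SI: rₚ = 0.6479 AU = 9.69258e+10 m; rₐ = 9.866 AU = 1.47595e+12 m.
Conservation of angular momentum gives rₚvₚ = rₐvₐ, so vₚ/vₐ = rₐ/rₚ.
vₚ/vₐ = 1.47595e+12 / 9.69258e+10 ≈ 15.23.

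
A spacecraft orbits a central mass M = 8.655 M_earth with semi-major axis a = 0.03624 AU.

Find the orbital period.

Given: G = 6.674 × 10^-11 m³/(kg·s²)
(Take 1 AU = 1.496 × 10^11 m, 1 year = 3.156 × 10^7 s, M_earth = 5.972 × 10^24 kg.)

Convert to SI: a = 0.03624 AU = 5.4215e+09 m; M = 8.655 M_earth = 5.16877e+25 kg.
GM = G · M = 6.674e-11 · 5.16877e+25 = 3.44963e+15 m³/s².
Kepler's third law: T = 2π √(a³ / GM).
Substituting a = 5.4215e+09 m and GM = 3.44963e+15 m³/s²:
T = 2π √((5.4215e+09)³ / 3.44963e+15) s
T ≈ 4.27e+07 s = 1.353 years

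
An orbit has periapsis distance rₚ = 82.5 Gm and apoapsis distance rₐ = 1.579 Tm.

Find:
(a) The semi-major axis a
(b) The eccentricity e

Convert to SI: rₚ = 82.5 Gm = 8.25e+10 m; rₐ = 1.579 Tm = 1.579e+12 m.
(a) a = (rₚ + rₐ) / 2 = (8.25e+10 + 1.579e+12) / 2 ≈ 8.308e+11 m = 830.8 Gm.
(b) e = (rₐ − rₚ) / (rₐ + rₚ) = (1.579e+12 − 8.25e+10) / (1.579e+12 + 8.25e+10) ≈ 0.9007.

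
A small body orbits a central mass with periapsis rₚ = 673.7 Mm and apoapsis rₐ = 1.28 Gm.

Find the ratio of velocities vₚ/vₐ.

Convert to SI: rₚ = 673.7 Mm = 6.737e+08 m; rₐ = 1.28 Gm = 1.28e+09 m.
Conservation of angular momentum gives rₚvₚ = rₐvₐ, so vₚ/vₐ = rₐ/rₚ.
vₚ/vₐ = 1.28e+09 / 6.737e+08 ≈ 1.9.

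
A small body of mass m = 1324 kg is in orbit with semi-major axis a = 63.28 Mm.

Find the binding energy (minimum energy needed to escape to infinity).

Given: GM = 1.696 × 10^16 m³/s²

Convert to SI: a = 63.28 Mm = 6.328e+07 m.
Total orbital energy is E = −GMm/(2a); binding energy is E_bind = −E = GMm/(2a).
E_bind = 1.696e+16 · 1324 / (2 · 6.328e+07) J ≈ 1.774e+11 J = 177.4 GJ.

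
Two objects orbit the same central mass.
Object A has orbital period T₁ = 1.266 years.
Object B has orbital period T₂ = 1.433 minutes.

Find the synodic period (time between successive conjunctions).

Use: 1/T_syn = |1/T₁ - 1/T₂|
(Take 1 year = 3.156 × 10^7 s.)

Convert to SI: T₁ = 1.266 years = 3.9955e+07 s; T₂ = 1.433 minutes = 85.98 s.
T_syn = |T₁ · T₂ / (T₁ − T₂)|.
T_syn = |3.9955e+07 · 85.98 / (3.9955e+07 − 85.98)| s ≈ 85.98 s = 1.433 minutes.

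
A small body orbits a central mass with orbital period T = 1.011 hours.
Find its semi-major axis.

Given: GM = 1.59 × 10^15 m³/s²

Convert to SI: T = 1.011 hours = 3639.6 s.
Invert Kepler's third law: a = (GM · T² / (4π²))^(1/3).
Substituting T = 3639.6 s and GM = 1.59e+15 m³/s²:
a = (1.59e+15 · (3639.6)² / (4π²))^(1/3) m
a ≈ 8.111e+06 m = 8.111 Mm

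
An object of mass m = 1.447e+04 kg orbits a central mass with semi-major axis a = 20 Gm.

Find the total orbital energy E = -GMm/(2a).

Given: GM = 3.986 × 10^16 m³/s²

Convert to SI: a = 20 Gm = 2e+10 m.
E = −GMm / (2a).
E = −3.986e+16 · 1.447e+04 / (2 · 2e+10) J ≈ -1.442e+10 J = -14.42 GJ.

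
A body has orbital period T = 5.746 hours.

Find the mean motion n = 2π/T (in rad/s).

Convert to SI: T = 5.746 hours = 20685.6 s.
n = 2π / T.
n = 2π / 20685.6 s ≈ 0.0003037 rad/s.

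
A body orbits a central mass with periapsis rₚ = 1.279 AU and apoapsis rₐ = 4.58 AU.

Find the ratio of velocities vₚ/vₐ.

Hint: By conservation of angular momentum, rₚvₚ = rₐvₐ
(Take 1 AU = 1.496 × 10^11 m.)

Convert to SI: rₚ = 1.279 AU = 1.91338e+11 m; rₐ = 4.58 AU = 6.85168e+11 m.
Conservation of angular momentum gives rₚvₚ = rₐvₐ, so vₚ/vₐ = rₐ/rₚ.
vₚ/vₐ = 6.85168e+11 / 1.91338e+11 ≈ 3.581.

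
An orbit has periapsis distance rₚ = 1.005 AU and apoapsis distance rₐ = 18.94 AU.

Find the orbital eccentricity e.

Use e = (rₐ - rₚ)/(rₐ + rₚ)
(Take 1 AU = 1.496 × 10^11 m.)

Convert to SI: rₚ = 1.005 AU = 1.50348e+11 m; rₐ = 18.94 AU = 2.83342e+12 m.
e = (rₐ − rₚ) / (rₐ + rₚ).
e = (2.83342e+12 − 1.50348e+11) / (2.83342e+12 + 1.50348e+11) = 2.68308e+12 / 2.98377e+12 ≈ 0.8992.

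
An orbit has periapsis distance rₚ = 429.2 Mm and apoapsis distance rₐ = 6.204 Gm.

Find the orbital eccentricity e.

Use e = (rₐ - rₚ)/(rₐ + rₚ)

Convert to SI: rₚ = 429.2 Mm = 4.292e+08 m; rₐ = 6.204 Gm = 6.204e+09 m.
e = (rₐ − rₚ) / (rₐ + rₚ).
e = (6.204e+09 − 4.292e+08) / (6.204e+09 + 4.292e+08) = 5.7748e+09 / 6.6332e+09 ≈ 0.8706.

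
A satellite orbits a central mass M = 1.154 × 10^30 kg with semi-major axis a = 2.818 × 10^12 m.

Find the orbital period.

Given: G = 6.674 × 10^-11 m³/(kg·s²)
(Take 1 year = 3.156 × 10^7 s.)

GM = G · M = 6.674e-11 · 1.154e+30 = 7.7018e+19 m³/s².
Kepler's third law: T = 2π √(a³ / GM).
Substituting a = 2.818e+12 m and GM = 7.7018e+19 m³/s²:
T = 2π √((2.818e+12)³ / 7.7018e+19) s
T ≈ 3.387e+09 s = 107.3 years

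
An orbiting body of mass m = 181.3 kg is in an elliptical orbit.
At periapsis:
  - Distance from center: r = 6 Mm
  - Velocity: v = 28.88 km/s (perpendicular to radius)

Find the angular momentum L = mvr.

Convert to SI: r = 6 Mm = 6e+06 m; v = 28.88 km/s = 28880 m/s.
Since v is perpendicular to r, L = m · v · r.
L = 181.3 · 28880 · 6e+06 kg·m²/s ≈ 3.142e+13 kg·m²/s.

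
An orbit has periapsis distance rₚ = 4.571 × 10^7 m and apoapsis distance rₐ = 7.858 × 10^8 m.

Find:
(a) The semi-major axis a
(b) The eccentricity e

(a) a = (rₚ + rₐ) / 2 = (4.571e+07 + 7.858e+08) / 2 ≈ 4.158e+08 m = 4.158 × 10^8 m.
(b) e = (rₐ − rₚ) / (rₐ + rₚ) = (7.858e+08 − 4.571e+07) / (7.858e+08 + 4.571e+07) ≈ 0.8901.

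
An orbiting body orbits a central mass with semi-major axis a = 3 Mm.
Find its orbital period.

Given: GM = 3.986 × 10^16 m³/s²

Convert to SI: a = 3 Mm = 3e+06 m.
Kepler's third law: T = 2π √(a³ / GM).
Substituting a = 3e+06 m and GM = 3.986e+16 m³/s²:
T = 2π √((3e+06)³ / 3.986e+16) s
T ≈ 163.5 s = 2.725 minutes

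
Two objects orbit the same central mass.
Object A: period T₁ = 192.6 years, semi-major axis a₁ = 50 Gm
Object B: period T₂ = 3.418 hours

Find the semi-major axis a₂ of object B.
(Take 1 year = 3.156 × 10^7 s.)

Convert to SI: T₁ = 192.6 years = 6.07846e+09 s; a₁ = 50 Gm = 5e+10 m; T₂ = 3.418 hours = 12304.8 s.
Kepler's third law: (T₁/T₂)² = (a₁/a₂)³ ⇒ a₂ = a₁ · (T₂/T₁)^(2/3).
T₂/T₁ = 12304.8 / 6.07846e+09 = 2.02433e-06.
a₂ = 5e+10 · (2.02433e-06)^(2/3) m ≈ 8.001e+06 m = 8.001 Mm.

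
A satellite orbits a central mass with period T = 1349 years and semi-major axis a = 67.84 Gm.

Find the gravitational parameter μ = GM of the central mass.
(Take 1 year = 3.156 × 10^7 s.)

Convert to SI: T = 1349 years = 4.25744e+10 s; a = 67.84 Gm = 6.784e+10 m.
GM = 4π² · a³ / T².
GM = 4π² · (6.784e+10)³ / (4.25744e+10)² m³/s² ≈ 6.8e+12 m³/s² = 6.8 × 10^12 m³/s².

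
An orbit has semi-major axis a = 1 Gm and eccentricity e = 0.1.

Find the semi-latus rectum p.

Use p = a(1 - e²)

Convert to SI: a = 1 Gm = 1e+09 m.
p = a (1 − e²).
p = 1e+09 · (1 − (0.1)²) = 1e+09 · 0.99 ≈ 9.9e+08 m = 990 Mm.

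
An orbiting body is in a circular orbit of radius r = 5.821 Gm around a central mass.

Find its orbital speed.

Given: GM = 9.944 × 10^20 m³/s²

Convert to SI: r = 5.821 Gm = 5.821e+09 m.
For a circular orbit, gravity supplies the centripetal force, so v = √(GM / r).
v = √(9.944e+20 / 5.821e+09) m/s ≈ 4.133e+05 m/s = 413.3 km/s.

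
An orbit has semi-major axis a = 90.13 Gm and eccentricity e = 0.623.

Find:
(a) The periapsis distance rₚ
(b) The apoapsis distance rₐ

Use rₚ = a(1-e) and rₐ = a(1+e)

Convert to SI: a = 90.13 Gm = 9.013e+10 m.
(a) rₚ = a(1 − e) = 9.013e+10 · (1 − 0.623) = 9.013e+10 · 0.377 ≈ 3.398e+10 m = 33.98 Gm.
(b) rₐ = a(1 + e) = 9.013e+10 · (1 + 0.623) = 9.013e+10 · 1.623 ≈ 1.463e+11 m = 146.3 Gm.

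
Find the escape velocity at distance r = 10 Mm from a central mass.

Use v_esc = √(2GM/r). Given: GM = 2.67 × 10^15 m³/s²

Convert to SI: r = 10 Mm = 1e+07 m.
Escape velocity comes from setting total energy to zero: ½v² − GM/r = 0 ⇒ v_esc = √(2GM / r).
v_esc = √(2 · 2.67e+15 / 1e+07) m/s ≈ 2.311e+04 m/s = 23.11 km/s.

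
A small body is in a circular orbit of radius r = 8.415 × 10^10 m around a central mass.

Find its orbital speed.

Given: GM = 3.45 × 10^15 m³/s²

For a circular orbit, gravity supplies the centripetal force, so v = √(GM / r).
v = √(3.45e+15 / 8.415e+10) m/s ≈ 202.5 m/s = 202.5 m/s.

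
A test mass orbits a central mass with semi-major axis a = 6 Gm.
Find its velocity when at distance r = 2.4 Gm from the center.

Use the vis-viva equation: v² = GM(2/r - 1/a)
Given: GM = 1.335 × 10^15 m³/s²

Convert to SI: a = 6 Gm = 6e+09 m; r = 2.4 Gm = 2.4e+09 m.
Vis-viva: v = √(GM · (2/r − 1/a)).
2/r − 1/a = 2/2.4e+09 − 1/6e+09 = 6.66667e-10 m⁻¹.
v = √(1.335e+15 · 6.66667e-10) m/s ≈ 943.4 m/s = 943.4 m/s.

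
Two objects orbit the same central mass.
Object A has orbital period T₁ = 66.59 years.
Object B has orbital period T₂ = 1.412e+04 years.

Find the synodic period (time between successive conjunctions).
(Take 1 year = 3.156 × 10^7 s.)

Convert to SI: T₁ = 66.59 years = 2.10158e+09 s; T₂ = 1.412e+04 years = 4.45627e+11 s.
T_syn = |T₁ · T₂ / (T₁ − T₂)|.
T_syn = |2.10158e+09 · 4.45627e+11 / (2.10158e+09 − 4.45627e+11)| s ≈ 2.112e+09 s = 66.91 years.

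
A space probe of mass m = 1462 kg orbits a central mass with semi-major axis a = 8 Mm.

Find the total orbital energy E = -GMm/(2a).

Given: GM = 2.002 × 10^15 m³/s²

Convert to SI: a = 8 Mm = 8e+06 m.
E = −GMm / (2a).
E = −2.002e+15 · 1462 / (2 · 8e+06) J ≈ -1.829e+11 J = -182.9 GJ.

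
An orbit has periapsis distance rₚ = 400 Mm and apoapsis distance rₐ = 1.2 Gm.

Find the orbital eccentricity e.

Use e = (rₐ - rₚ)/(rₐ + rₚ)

Convert to SI: rₚ = 400 Mm = 4e+08 m; rₐ = 1.2 Gm = 1.2e+09 m.
e = (rₐ − rₚ) / (rₐ + rₚ).
e = (1.2e+09 − 4e+08) / (1.2e+09 + 4e+08) = 8e+08 / 1.6e+09 ≈ 0.5.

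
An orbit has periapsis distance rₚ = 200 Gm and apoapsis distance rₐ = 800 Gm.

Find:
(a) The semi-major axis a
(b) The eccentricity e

Convert to SI: rₚ = 200 Gm = 2e+11 m; rₐ = 800 Gm = 8e+11 m.
(a) a = (rₚ + rₐ) / 2 = (2e+11 + 8e+11) / 2 ≈ 5e+11 m = 500 Gm.
(b) e = (rₐ − rₚ) / (rₐ + rₚ) = (8e+11 − 2e+11) / (8e+11 + 2e+11) ≈ 0.6.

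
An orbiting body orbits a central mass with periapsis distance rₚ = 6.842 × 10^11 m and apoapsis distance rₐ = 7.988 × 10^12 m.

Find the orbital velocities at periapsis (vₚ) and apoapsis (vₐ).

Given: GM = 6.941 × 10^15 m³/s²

Use the vis-viva equation v² = GM(2/r − 1/a) with a = (rₚ + rₐ)/2 = (6.842e+11 + 7.988e+12)/2 = 4.3361e+12 m.
vₚ = √(GM · (2/rₚ − 1/a)) = √(6.941e+15 · (2/6.842e+11 − 1/4.3361e+12)) m/s ≈ 136.7 m/s = 136.7 m/s.
vₐ = √(GM · (2/rₐ − 1/a)) = √(6.941e+15 · (2/7.988e+12 − 1/4.3361e+12)) m/s ≈ 11.71 m/s = 11.71 m/s.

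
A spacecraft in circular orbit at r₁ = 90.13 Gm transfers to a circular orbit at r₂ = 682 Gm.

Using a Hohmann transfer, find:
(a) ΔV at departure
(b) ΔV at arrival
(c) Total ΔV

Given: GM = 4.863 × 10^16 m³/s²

Convert to SI: r₁ = 90.13 Gm = 9.013e+10 m; r₂ = 682 Gm = 6.82e+11 m.
Transfer semi-major axis: a_t = (r₁ + r₂)/2 = (9.013e+10 + 6.82e+11)/2 = 3.86065e+11 m.
Circular speeds: v₁ = √(GM/r₁) = 734.543 m/s, v₂ = √(GM/r₂) = 267.03 m/s.
Transfer speeds (vis-viva v² = GM(2/r − 1/a_t)): v₁ᵗ = 976.291 m/s, v₂ᵗ = 129.022 m/s.
(a) ΔV₁ = |v₁ᵗ − v₁| ≈ 241.7 m/s = 241.7 m/s.
(b) ΔV₂ = |v₂ − v₂ᵗ| ≈ 138 m/s = 138 m/s.
(c) ΔV_total = ΔV₁ + ΔV₂ ≈ 379.8 m/s = 379.8 m/s.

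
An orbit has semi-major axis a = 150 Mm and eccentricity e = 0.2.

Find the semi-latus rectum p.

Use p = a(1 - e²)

Convert to SI: a = 150 Mm = 1.5e+08 m.
p = a (1 − e²).
p = 1.5e+08 · (1 − (0.2)²) = 1.5e+08 · 0.96 ≈ 1.44e+08 m = 144 Mm.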